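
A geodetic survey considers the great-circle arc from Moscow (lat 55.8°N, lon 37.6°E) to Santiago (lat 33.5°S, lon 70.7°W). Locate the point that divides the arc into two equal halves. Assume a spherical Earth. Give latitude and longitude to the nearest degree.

Write both endpoints as unit vectors p₁, p₂ with components (cos φ cos λ, cos φ sin λ, sin φ).
The central angle between the endpoints is δ = arccos(p₁·p₂) ≈ 2.219 rad (127.1°).
Interpolate at f = 1/2 with slerp weights a = sin((1−f)δ)/sin δ ≈ 1.123, b = sin(fδ)/sin δ ≈ 1.123.
p = a·p₁ + b·p₂ ≈ (0.810, -0.499, 0.309); φ = arcsin(p_z) ≈ 18.00°, λ = atan2(p_y, p_x) ≈ -31.63°.

≈ lat 18°N, lon 32°W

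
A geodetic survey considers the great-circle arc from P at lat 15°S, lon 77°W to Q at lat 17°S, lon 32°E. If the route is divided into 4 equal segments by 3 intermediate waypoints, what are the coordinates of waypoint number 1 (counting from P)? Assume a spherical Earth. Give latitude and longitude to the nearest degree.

Write both endpoints as unit vectors p₁, p₂ with components (cos φ cos λ, cos φ sin λ, sin φ).
The central angle between the endpoints is δ = arccos(p₁·p₂) ≈ 1.798 rad (103.0°).
Interpolate at f = 1/4 with slerp weights a = sin((1−f)δ)/sin δ ≈ 1.001, b = sin(fδ)/sin δ ≈ 0.446.
p = a·p₁ + b·p₂ ≈ (0.579, -0.716, -0.389); φ = arcsin(p_z) ≈ -22.92°, λ = atan2(p_y, p_x) ≈ -51.04°.

≈ lat 23°S, lon 51°W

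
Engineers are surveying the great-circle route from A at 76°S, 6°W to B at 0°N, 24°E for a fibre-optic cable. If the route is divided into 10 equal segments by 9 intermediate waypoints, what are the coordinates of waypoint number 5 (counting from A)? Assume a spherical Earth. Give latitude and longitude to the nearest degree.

The haversine formula gives a central angle δ ≈ 1.360 rad (77.9°) between the endpoints.
Interpolate at f = 5/10 with slerp weights a = sin((1−f)δ)/sin δ ≈ 0.643, b = sin(fδ)/sin δ ≈ 0.643.
p = a·p₁ + b·p₂ ≈ (0.742, 0.245, -0.624); φ = arcsin(p_z) ≈ -38.60°, λ = atan2(p_y, p_x) ≈ 18.29°.

≈ 39°S, 18°E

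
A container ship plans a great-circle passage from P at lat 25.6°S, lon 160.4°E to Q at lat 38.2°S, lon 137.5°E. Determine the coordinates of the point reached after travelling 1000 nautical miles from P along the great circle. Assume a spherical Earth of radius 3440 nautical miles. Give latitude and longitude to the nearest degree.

Convert each endpoint to a unit vector on the sphere (x = cos φ cos λ, y = cos φ sin λ, z = sin φ).
The central angle between the endpoints is δ = arccos(p₁·p₂) ≈ 0.403 rad (23.1°). The total great-circle distance is δ·R ≈ 0.403 × 3440 ≈ 1385 nmi, so the target fraction is f = 1000/1385 ≈ 0.722.
Interpolate at f ≈ 0.722 with slerp weights a = sin((1−f)δ)/sin δ ≈ 0.285, b = sin(fδ)/sin δ ≈ 0.732.
p = a·p₁ + b·p₂ ≈ (-0.666, 0.475, -0.576); φ = arcsin(p_z) ≈ -35.14°, λ = atan2(p_y, p_x) ≈ 144.52°.

≈ lat 35°S, lon 145°E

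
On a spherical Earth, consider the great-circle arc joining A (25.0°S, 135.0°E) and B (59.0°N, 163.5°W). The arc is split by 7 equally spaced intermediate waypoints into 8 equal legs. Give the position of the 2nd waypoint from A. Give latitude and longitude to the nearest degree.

Convert each endpoint to a unit vector on the sphere (x = cos φ cos λ, y = cos φ sin λ, z = sin φ).
The central angle between the endpoints is δ = arccos(p₁·p₂) ≈ 1.711 rad (98.0°).
Interpolate at f = 2/8 with slerp weights a = sin((1−f)δ)/sin δ ≈ 0.968, b = sin(fδ)/sin δ ≈ 0.419.
p = a·p₁ + b·p₂ ≈ (-0.827, 0.559, -0.050); φ = arcsin(p_z) ≈ -2.88°, λ = atan2(p_y, p_x) ≈ 145.94°.

≈ (3°S, 146°E)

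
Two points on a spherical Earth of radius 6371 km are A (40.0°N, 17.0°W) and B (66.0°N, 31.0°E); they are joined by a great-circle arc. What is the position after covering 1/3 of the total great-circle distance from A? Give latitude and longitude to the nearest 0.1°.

≈ (50.4°N, 7.3°W)

Convert each endpoint to a unit vector on the sphere (x = cos φ cos λ, y = cos φ sin λ, z = sin φ).
The central angle between the endpoints is δ = arccos(p₁·p₂) ≈ 0.651 rad (37.3°).
Interpolate at f = 1/3 with slerp weights a = sin((1−f)δ)/sin δ ≈ 0.694, b = sin(fδ)/sin δ ≈ 0.355.
p = a·p₁ + b·p₂ ≈ (0.632, -0.081, 0.771); φ = arcsin(p_z) ≈ 50.41°, λ = atan2(p_y, p_x) ≈ -7.30°.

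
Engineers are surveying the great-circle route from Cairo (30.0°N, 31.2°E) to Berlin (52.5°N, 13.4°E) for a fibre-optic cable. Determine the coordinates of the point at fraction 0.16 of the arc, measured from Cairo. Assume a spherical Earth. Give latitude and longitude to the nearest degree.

≈ 34°N, 29°E

The haversine formula gives a central angle δ ≈ 0.454 rad (26.0°) between the endpoints.
Interpolate at f = 0.16 with slerp weights a = sin((1−f)δ)/sin δ ≈ 0.849, b = sin(fδ)/sin δ ≈ 0.165.
p = a·p₁ + b·p₂ ≈ (0.727, 0.404, 0.556); φ = arcsin(p_z) ≈ 33.75°, λ = atan2(p_y, p_x) ≈ 29.08°.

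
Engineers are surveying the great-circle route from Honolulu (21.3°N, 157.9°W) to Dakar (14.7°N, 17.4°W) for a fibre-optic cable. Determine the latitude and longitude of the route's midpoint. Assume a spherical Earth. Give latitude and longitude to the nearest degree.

From cos δ = sin φ₁ sin φ₂ + cos φ₁ cos φ₂ cos Δλ, the central angle is δ ≈ 2.218 rad (127.1°).
Interpolate at f = 1/2 with slerp weights a = sin((1−f)δ)/sin δ ≈ 1.123, b = sin(fδ)/sin δ ≈ 1.123.
p = a·p₁ + b·p₂ ≈ (0.067, -0.718, 0.693); φ = arcsin(p_z) ≈ 43.84°, λ = atan2(p_y, p_x) ≈ -84.66°.

≈ 44°N, 85°W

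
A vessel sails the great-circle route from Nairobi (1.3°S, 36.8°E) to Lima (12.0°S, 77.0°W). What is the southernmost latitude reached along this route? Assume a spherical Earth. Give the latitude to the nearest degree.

The great circle lies in the plane with unit normal n̂ = (p₁ × p₂)/|p₁ × p₂|.
Here n̂_z ≈ -0.972; the vertex latitude is φ_max = arccos|n̂_z| ≈ 13.7°.
Check via Clairaut: cos φ_max = |cos φ₁| · sin C = cos(1.3°)·sin(103.6°) ≈ 0.972, again giving ≈ 13.7°.

≈ 14°S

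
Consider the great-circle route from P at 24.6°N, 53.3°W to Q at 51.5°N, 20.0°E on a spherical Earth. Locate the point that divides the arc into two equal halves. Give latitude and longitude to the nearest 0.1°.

From cos δ = sin φ₁ sin φ₂ + cos φ₁ cos φ₂ cos Δλ, the central angle is δ ≈ 1.061 rad (60.8°).
Interpolate at f = 1/2 with slerp weights a = sin((1−f)δ)/sin δ ≈ 0.580, b = sin(fδ)/sin δ ≈ 0.580.
p = a·p₁ + b·p₂ ≈ (0.654, -0.299, 0.695); φ = arcsin(p_z) ≈ 44.02°, λ = atan2(p_y, p_x) ≈ -24.58°.

≈ 44.0°N, 24.6°W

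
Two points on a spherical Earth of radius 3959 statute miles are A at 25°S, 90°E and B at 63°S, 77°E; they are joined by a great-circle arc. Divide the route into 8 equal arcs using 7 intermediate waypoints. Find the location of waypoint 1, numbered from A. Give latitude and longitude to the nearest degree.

Convert each endpoint to a unit vector on the sphere (x = cos φ cos λ, y = cos φ sin λ, z = sin φ).
The central angle between the endpoints is δ = arccos(p₁·p₂) ≈ 0.680 rad (39.0°).
Interpolate at f = 1/8 with slerp weights a = sin((1−f)δ)/sin δ ≈ 0.891, b = sin(fδ)/sin δ ≈ 0.135.
p = a·p₁ + b·p₂ ≈ (0.014, 0.868, -0.497); φ = arcsin(p_z) ≈ -29.80°, λ = atan2(p_y, p_x) ≈ 89.09°.

≈ 30°S, 89°E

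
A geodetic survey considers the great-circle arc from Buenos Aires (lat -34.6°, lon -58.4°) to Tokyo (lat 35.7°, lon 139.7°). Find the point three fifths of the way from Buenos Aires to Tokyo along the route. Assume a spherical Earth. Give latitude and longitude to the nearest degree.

Convert each endpoint to a unit vector on the sphere (x = cos φ cos λ, y = cos φ sin λ, z = sin φ).
The central angle between the endpoints is δ = arccos(p₁·p₂) ≈ 2.883 rad (165.2°).
Interpolate at f = 3/5 with slerp weights a = sin((1−f)δ)/sin δ ≈ 3.574, b = sin(fδ)/sin δ ≈ 3.860.
p = a·p₁ + b·p₂ ≈ (-0.850, -0.478, 0.223); φ = arcsin(p_z) ≈ 12.91°, λ = atan2(p_y, p_x) ≈ -150.65°.

≈ lat 13°, lon -151°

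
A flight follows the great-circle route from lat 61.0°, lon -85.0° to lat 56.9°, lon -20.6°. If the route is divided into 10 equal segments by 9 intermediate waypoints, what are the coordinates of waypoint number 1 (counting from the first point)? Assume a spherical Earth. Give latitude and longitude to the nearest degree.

Write both endpoints as unit vectors p₁, p₂ with components (cos φ cos λ, cos φ sin λ, sin φ).
The central angle between the endpoints is δ = arccos(p₁·p₂) ≈ 0.560 rad (32.1°).
Interpolate at f = 1/10 with slerp weights a = sin((1−f)δ)/sin δ ≈ 0.909, b = sin(fδ)/sin δ ≈ 0.105.
p = a·p₁ + b·p₂ ≈ (0.092, -0.459, 0.883); φ = arcsin(p_z) ≈ 62.06°, λ = atan2(p_y, p_x) ≈ -78.64°.

≈ lat 62°, lon -79°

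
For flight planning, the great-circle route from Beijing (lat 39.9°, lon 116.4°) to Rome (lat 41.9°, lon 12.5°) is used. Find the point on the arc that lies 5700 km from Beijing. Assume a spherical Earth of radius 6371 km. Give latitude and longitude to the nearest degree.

≈ lat 53°, lon 41°

The haversine formula gives a central angle δ ≈ 1.275 rad (73.1°) between the endpoints. The total great-circle distance is δ·R ≈ 1.275 × 6371 ≈ 8125 km, so the target fraction is f = 5700/8125 ≈ 0.702.
Interpolate at f ≈ 0.702 with slerp weights a = sin((1−f)δ)/sin δ ≈ 0.388, b = sin(fδ)/sin δ ≈ 0.815.
p = a·p₁ + b·p₂ ≈ (0.460, 0.398, 0.794); φ = arcsin(p_z) ≈ 52.52°, λ = atan2(p_y, p_x) ≈ 40.88°.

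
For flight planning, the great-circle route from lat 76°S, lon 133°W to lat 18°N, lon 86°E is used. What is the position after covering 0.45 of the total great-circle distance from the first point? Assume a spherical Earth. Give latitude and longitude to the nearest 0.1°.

≈ lat 46.1°S, lon 99.1°E

The haversine formula gives a central angle δ ≈ 2.070 rad (118.6°) between the endpoints.
Interpolate at f = 0.45 with slerp weights a = sin((1−f)δ)/sin δ ≈ 1.034, b = sin(fδ)/sin δ ≈ 0.914.
p = a·p₁ + b·p₂ ≈ (-0.110, 0.684, -0.721); φ = arcsin(p_z) ≈ -46.14°, λ = atan2(p_y, p_x) ≈ 99.13°.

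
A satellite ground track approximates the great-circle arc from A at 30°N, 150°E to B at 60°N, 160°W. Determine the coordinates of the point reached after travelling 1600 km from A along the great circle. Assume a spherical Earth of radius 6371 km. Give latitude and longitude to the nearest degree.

Write both endpoints as unit vectors p₁, p₂ with components (cos φ cos λ, cos φ sin λ, sin φ).
The central angle between the endpoints is δ = arccos(p₁·p₂) ≈ 0.779 rad (44.7°). The total great-circle distance is δ·R ≈ 0.779 × 6371 ≈ 4965 km, so the target fraction is f = 1600/4965 ≈ 0.322.
Interpolate at f ≈ 0.322 with slerp weights a = sin((1−f)δ)/sin δ ≈ 0.717, b = sin(fδ)/sin δ ≈ 0.354.
p = a·p₁ + b·p₂ ≈ (-0.704, 0.250, 0.665); φ = arcsin(p_z) ≈ 41.66°, λ = atan2(p_y, p_x) ≈ 160.44°.

≈ 42°N, 160°E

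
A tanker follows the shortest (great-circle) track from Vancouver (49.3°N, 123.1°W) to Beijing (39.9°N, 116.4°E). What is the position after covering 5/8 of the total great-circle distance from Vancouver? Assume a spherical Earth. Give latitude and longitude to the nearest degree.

Write both endpoints as unit vectors p₁, p₂ with components (cos φ cos λ, cos φ sin λ, sin φ).
The central angle between the endpoints is δ = arccos(p₁·p₂) ≈ 1.336 rad (76.6°).
Interpolate at f = 5/8 with slerp weights a = sin((1−f)δ)/sin δ ≈ 0.494, b = sin(fδ)/sin δ ≈ 0.762.
p = a·p₁ + b·p₂ ≈ (-0.436, 0.254, 0.863); φ = arcsin(p_z) ≈ 59.70°, λ = atan2(p_y, p_x) ≈ 149.77°.

≈ 60°N, 150°E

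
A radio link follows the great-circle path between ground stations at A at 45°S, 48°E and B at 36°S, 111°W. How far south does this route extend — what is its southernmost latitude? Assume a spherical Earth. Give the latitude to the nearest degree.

≈ 78°S

The great circle lies in the plane with unit normal n̂ = (p₁ × p₂)/|p₁ × p₂|.
Here n̂_z ≈ -0.206; the vertex latitude is φ_max = arccos|n̂_z| ≈ 78.1°.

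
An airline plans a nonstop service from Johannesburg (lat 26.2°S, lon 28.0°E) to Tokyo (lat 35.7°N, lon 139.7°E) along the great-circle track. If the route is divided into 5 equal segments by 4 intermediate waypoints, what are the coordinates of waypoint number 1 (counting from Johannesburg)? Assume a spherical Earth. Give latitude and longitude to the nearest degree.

Convert each endpoint to a unit vector on the sphere (x = cos φ cos λ, y = cos φ sin λ, z = sin φ).
The central angle between the endpoints is δ = arccos(p₁·p₂) ≈ 2.126 rad (121.8°).
Interpolate at f = 1/5 with slerp weights a = sin((1−f)δ)/sin δ ≈ 1.167, b = sin(fδ)/sin δ ≈ 0.485.
p = a·p₁ + b·p₂ ≈ (0.624, 0.746, -0.232); φ = arcsin(p_z) ≈ -13.41°, λ = atan2(p_y, p_x) ≈ 50.12°.

≈ lat 13°S, lon 50°E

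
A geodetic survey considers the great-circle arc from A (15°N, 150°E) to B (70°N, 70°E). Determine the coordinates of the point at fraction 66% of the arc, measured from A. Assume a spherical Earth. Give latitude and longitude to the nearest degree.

≈ (58°N, 121°E)

Write both endpoints as unit vectors p₁, p₂ with components (cos φ cos λ, cos φ sin λ, sin φ).
The central angle between the endpoints is δ = arccos(p₁·p₂) ≈ 1.265 rad (72.5°).
Interpolate at f = 0.66 with slerp weights a = sin((1−f)δ)/sin δ ≈ 0.437, b = sin(fδ)/sin δ ≈ 0.777.
p = a·p₁ + b·p₂ ≈ (-0.275, 0.461, 0.844); φ = arcsin(p_z) ≈ 57.53°, λ = atan2(p_y, p_x) ≈ 120.80°.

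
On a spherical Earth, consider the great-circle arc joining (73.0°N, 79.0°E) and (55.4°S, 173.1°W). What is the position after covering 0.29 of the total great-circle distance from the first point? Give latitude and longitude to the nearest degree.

Write both endpoints as unit vectors p₁, p₂ with components (cos φ cos λ, cos φ sin λ, sin φ).
The central angle between the endpoints is δ = arccos(p₁·p₂) ≈ 2.565 rad (147.0°).
Interpolate at f = 0.29 with slerp weights a = sin((1−f)δ)/sin δ ≈ 1.777, b = sin(fδ)/sin δ ≈ 1.242.
p = a·p₁ + b·p₂ ≈ (-0.601, 0.425, 0.677); φ = arcsin(p_z) ≈ 42.61°, λ = atan2(p_y, p_x) ≈ 144.71°.

≈ (43°N, 145°E)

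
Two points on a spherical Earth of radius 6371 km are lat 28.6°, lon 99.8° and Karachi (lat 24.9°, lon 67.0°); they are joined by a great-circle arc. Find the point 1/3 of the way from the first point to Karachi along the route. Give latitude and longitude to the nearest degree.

≈ lat 28°, lon 89°

Write both endpoints as unit vectors p₁, p₂ with components (cos φ cos λ, cos φ sin λ, sin φ).
The central angle between the endpoints is δ = arccos(p₁·p₂) ≈ 0.514 rad (29.4°).
Interpolate at f = 1/3 with slerp weights a = sin((1−f)δ)/sin δ ≈ 0.683, b = sin(fδ)/sin δ ≈ 0.347.
p = a·p₁ + b·p₂ ≈ (0.021, 0.881, 0.473); φ = arcsin(p_z) ≈ 28.24°, λ = atan2(p_y, p_x) ≈ 88.65°.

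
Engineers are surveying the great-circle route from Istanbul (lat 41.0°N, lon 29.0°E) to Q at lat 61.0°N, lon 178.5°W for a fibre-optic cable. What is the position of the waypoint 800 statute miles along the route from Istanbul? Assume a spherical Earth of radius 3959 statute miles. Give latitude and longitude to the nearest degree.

≈ lat 52°N, lon 33°E

Write both endpoints as unit vectors p₁, p₂ with components (cos φ cos λ, cos φ sin λ, sin φ).
The central angle between the endpoints is δ = arccos(p₁·p₂) ≈ 1.319 rad (75.6°). The total great-circle distance is δ·R ≈ 1.319 × 3959 ≈ 5221 mi, so the target fraction is f = 800/5221 ≈ 0.153.
Interpolate at f ≈ 0.153 with slerp weights a = sin((1−f)δ)/sin δ ≈ 0.928, b = sin(fδ)/sin δ ≈ 0.207.
p = a·p₁ + b·p₂ ≈ (0.512, 0.337, 0.790); φ = arcsin(p_z) ≈ 52.19°, λ = atan2(p_y, p_x) ≈ 33.34°.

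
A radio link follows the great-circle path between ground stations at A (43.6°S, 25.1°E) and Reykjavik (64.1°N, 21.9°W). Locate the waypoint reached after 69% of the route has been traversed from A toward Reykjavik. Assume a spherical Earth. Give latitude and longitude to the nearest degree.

Convert each endpoint to a unit vector on the sphere (x = cos φ cos λ, y = cos φ sin λ, z = sin φ).
The central angle between the endpoints is δ = arccos(p₁·p₂) ≈ 1.987 rad (113.9°).
Interpolate at f = 0.69 with slerp weights a = sin((1−f)δ)/sin δ ≈ 0.632, b = sin(fδ)/sin δ ≈ 1.072.
p = a·p₁ + b·p₂ ≈ (0.849, 0.019, 0.528); φ = arcsin(p_z) ≈ 31.90°, λ = atan2(p_y, p_x) ≈ 1.32°.

≈ (32°N, 1°E)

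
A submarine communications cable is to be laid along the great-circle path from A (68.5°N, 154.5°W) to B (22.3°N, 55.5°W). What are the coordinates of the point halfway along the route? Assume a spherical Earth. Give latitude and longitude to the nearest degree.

≈ (54°N, 78°W)

The haversine formula gives a central angle δ ≈ 1.266 rad (72.5°) between the endpoints.
Interpolate at f = 1/2 with slerp weights a = sin((1−f)δ)/sin δ ≈ 0.620, b = sin(fδ)/sin δ ≈ 0.620.
p = a·p₁ + b·p₂ ≈ (0.120, -0.571, 0.812); φ = arcsin(p_z) ≈ 54.33°, λ = atan2(p_y, p_x) ≈ -78.14°.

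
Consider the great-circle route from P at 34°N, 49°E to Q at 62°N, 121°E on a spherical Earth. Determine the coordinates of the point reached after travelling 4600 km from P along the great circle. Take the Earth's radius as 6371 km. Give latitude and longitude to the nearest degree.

≈ 61°N, 99°E

Convert each endpoint to a unit vector on the sphere (x = cos φ cos λ, y = cos φ sin λ, z = sin φ).
The central angle between the endpoints is δ = arccos(p₁·p₂) ≈ 0.910 rad (52.1°). The total great-circle distance is δ·R ≈ 0.910 × 6371 ≈ 5795 km, so the target fraction is f = 4600/5795 ≈ 0.794.
Interpolate at f ≈ 0.794 with slerp weights a = sin((1−f)δ)/sin δ ≈ 0.236, b = sin(fδ)/sin δ ≈ 0.837.
p = a·p₁ + b·p₂ ≈ (-0.074, 0.485, 0.871); φ = arcsin(p_z) ≈ 60.63°, λ = atan2(p_y, p_x) ≈ 98.67°.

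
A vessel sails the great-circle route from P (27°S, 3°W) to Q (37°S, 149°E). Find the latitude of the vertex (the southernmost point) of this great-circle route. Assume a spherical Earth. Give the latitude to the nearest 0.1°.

The great circle lies in the plane with unit normal n̂ = (p₁ × p₂)/|p₁ × p₂|.
Here n̂_z ≈ +0.357; the vertex latitude is φ_max = arccos|n̂_z| ≈ 69.1°.

≈ 69.1°S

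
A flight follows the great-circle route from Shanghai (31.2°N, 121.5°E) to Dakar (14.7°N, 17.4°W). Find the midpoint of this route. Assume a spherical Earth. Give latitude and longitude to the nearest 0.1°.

≈ 50.0°N, 42.7°E

From cos δ = sin φ₁ sin φ₂ + cos φ₁ cos φ₂ cos Δλ, the central angle is δ ≈ 2.085 rad (119.5°).
Interpolate at f = 1/2 with slerp weights a = sin((1−f)δ)/sin δ ≈ 0.992, b = sin(fδ)/sin δ ≈ 0.992.
p = a·p₁ + b·p₂ ≈ (0.472, 0.437, 0.766); φ = arcsin(p_z) ≈ 49.97°, λ = atan2(p_y, p_x) ≈ 42.75°.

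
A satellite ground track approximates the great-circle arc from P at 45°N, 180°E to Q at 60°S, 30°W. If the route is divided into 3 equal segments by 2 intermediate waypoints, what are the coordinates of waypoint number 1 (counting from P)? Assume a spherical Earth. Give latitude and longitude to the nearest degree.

≈ 0°N, 150°W

Write both endpoints as unit vectors p₁, p₂ with components (cos φ cos λ, cos φ sin λ, sin φ).
The central angle between the endpoints is δ = arccos(p₁·p₂) ≈ 2.735 rad (156.7°).
Interpolate at f = 1/3 with slerp weights a = sin((1−f)δ)/sin δ ≈ 2.449, b = sin(fδ)/sin δ ≈ 2.000.
p = a·p₁ + b·p₂ ≈ (-0.866, -0.500, -0.000); φ = arcsin(p_z) ≈ -0.00°, λ = atan2(p_y, p_x) ≈ -150.00°.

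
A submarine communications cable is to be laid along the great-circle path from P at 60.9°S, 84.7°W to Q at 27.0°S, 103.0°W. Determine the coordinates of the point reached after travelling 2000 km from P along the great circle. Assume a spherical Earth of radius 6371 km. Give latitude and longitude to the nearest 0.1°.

From cos δ = sin φ₁ sin φ₂ + cos φ₁ cos φ₂ cos Δλ, the central angle is δ ≈ 0.630 rad (36.1°). The total great-circle distance is δ·R ≈ 0.630 × 6371 ≈ 4013 km, so the target fraction is f = 2000/4013 ≈ 0.498.
Interpolate at f ≈ 0.498 with slerp weights a = sin((1−f)δ)/sin δ ≈ 0.528, b = sin(fδ)/sin δ ≈ 0.524.
p = a·p₁ + b·p₂ ≈ (-0.081, -0.711, -0.699); φ = arcsin(p_z) ≈ -44.34°, λ = atan2(p_y, p_x) ≈ -96.53°.

≈ 44.3°S, 96.5°W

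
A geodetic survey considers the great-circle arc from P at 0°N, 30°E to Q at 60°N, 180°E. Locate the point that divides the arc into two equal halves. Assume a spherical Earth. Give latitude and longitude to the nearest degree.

≈ 54°N, 54°E

Convert each endpoint to a unit vector on the sphere (x = cos φ cos λ, y = cos φ sin λ, z = sin φ).
The central angle between the endpoints is δ = arccos(p₁·p₂) ≈ 2.019 rad (115.7°).
Interpolate at f = 1/2 with slerp weights a = sin((1−f)δ)/sin δ ≈ 0.939, b = sin(fδ)/sin δ ≈ 0.939.
p = a·p₁ + b·p₂ ≈ (0.344, 0.470, 0.813); φ = arcsin(p_z) ≈ 54.42°, λ = atan2(p_y, p_x) ≈ 53.79°.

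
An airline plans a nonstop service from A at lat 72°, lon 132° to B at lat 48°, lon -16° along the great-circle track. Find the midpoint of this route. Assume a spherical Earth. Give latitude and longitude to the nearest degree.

The haversine formula gives a central angle δ ≈ 1.011 rad (57.9°) between the endpoints.
Interpolate at f = 1/2 with slerp weights a = sin((1−f)δ)/sin δ ≈ 0.571, b = sin(fδ)/sin δ ≈ 0.571.
p = a·p₁ + b·p₂ ≈ (0.249, 0.026, 0.968); φ = arcsin(p_z) ≈ 75.48°, λ = atan2(p_y, p_x) ≈ 5.91°.

≈ lat 75°, lon 6°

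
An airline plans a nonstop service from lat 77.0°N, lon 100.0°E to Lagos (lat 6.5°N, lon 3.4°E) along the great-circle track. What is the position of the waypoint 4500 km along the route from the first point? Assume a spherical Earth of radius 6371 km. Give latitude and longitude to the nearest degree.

The haversine formula gives a central angle δ ≈ 1.486 rad (85.1°) between the endpoints. The total great-circle distance is δ·R ≈ 1.486 × 6371 ≈ 9468 km, so the target fraction is f = 4500/9468 ≈ 0.475.
Interpolate at f ≈ 0.475 with slerp weights a = sin((1−f)δ)/sin δ ≈ 0.706, b = sin(fδ)/sin δ ≈ 0.651.
p = a·p₁ + b·p₂ ≈ (0.618, 0.195, 0.761); φ = arcsin(p_z) ≈ 49.58°, λ = atan2(p_y, p_x) ≈ 17.47°.

≈ lat 50°N, lon 17°E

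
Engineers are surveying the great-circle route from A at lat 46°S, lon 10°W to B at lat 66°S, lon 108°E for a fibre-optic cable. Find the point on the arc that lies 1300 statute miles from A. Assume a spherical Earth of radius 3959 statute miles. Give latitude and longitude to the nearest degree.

≈ lat 62°S, lon 7°E

Write both endpoints as unit vectors p₁, p₂ with components (cos φ cos λ, cos φ sin λ, sin φ).
The central angle between the endpoints is δ = arccos(p₁·p₂) ≈ 1.019 rad (58.4°). The total great-circle distance is δ·R ≈ 1.019 × 3959 ≈ 4033 mi, so the target fraction is f = 1300/4033 ≈ 0.322.
Interpolate at f ≈ 0.322 with slerp weights a = sin((1−f)δ)/sin δ ≈ 0.748, b = sin(fδ)/sin δ ≈ 0.379.
p = a·p₁ + b·p₂ ≈ (0.464, 0.056, -0.884); φ = arcsin(p_z) ≈ -62.13°, λ = atan2(p_y, p_x) ≈ 6.92°.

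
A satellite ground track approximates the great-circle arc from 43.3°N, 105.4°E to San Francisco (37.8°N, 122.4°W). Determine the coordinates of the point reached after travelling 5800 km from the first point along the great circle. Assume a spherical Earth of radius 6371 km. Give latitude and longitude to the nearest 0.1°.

≈ 62.4°N, 165.5°W

Convert each endpoint to a unit vector on the sphere (x = cos φ cos λ, y = cos φ sin λ, z = sin φ).
The central angle between the endpoints is δ = arccos(p₁·p₂) ≈ 1.537 rad (88.0°). The total great-circle distance is δ·R ≈ 1.537 × 6371 ≈ 9790 km, so the target fraction is f = 5800/9790 ≈ 0.592.
Interpolate at f ≈ 0.592 with slerp weights a = sin((1−f)δ)/sin δ ≈ 0.587, b = sin(fδ)/sin δ ≈ 0.790.
p = a·p₁ + b·p₂ ≈ (-0.448, -0.116, 0.887); φ = arcsin(p_z) ≈ 62.45°, λ = atan2(p_y, p_x) ≈ -165.52°.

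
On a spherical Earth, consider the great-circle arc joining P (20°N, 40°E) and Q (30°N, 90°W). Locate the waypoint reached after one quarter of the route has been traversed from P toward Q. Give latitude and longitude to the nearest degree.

≈ (38°N, 15°E)

The haversine formula gives a central angle δ ≈ 1.931 rad (110.6°) between the endpoints.
Interpolate at f = 1/4 with slerp weights a = sin((1−f)δ)/sin δ ≈ 1.060, b = sin(fδ)/sin δ ≈ 0.496.
p = a·p₁ + b·p₂ ≈ (0.763, 0.211, 0.611); φ = arcsin(p_z) ≈ 37.63°, λ = atan2(p_y, p_x) ≈ 15.46°.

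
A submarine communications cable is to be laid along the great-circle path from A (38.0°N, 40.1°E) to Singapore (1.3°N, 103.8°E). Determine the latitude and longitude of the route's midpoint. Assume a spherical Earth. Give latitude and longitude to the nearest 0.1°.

≈ (22.7°N, 76.2°E)

Convert each endpoint to a unit vector on the sphere (x = cos φ cos λ, y = cos φ sin λ, z = sin φ).
The central angle between the endpoints is δ = arccos(p₁·p₂) ≈ 1.199 rad (68.7°).
Interpolate at f = 1/2 with slerp weights a = sin((1−f)δ)/sin δ ≈ 0.606, b = sin(fδ)/sin δ ≈ 0.606.
p = a·p₁ + b·p₂ ≈ (0.221, 0.895, 0.387); φ = arcsin(p_z) ≈ 22.74°, λ = atan2(p_y, p_x) ≈ 76.16°.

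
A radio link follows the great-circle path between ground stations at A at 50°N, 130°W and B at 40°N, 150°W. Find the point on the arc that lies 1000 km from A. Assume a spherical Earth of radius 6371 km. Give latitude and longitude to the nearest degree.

From cos δ = sin φ₁ sin φ₂ + cos φ₁ cos φ₂ cos Δλ, the central angle is δ ≈ 0.301 rad (17.2°). The total great-circle distance is δ·R ≈ 0.301 × 6371 ≈ 1916 km, so the target fraction is f = 1000/1916 ≈ 0.522.
Interpolate at f ≈ 0.522 with slerp weights a = sin((1−f)δ)/sin δ ≈ 0.484, b = sin(fδ)/sin δ ≈ 0.528.
p = a·p₁ + b·p₂ ≈ (-0.550, -0.440, 0.710); φ = arcsin(p_z) ≈ 45.21°, λ = atan2(p_y, p_x) ≈ -141.32°.

≈ 45°N, 141°W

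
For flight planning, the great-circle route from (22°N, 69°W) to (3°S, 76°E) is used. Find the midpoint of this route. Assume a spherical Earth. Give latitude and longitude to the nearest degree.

≈ (29°N, 10°E)

Convert each endpoint to a unit vector on the sphere (x = cos φ cos λ, y = cos φ sin λ, z = sin φ).
The central angle between the endpoints is δ = arccos(p₁·p₂) ≈ 2.462 rad (141.1°).
Interpolate at f = 1/2 with slerp weights a = sin((1−f)δ)/sin δ ≈ 1.501, b = sin(fδ)/sin δ ≈ 1.501.
p = a·p₁ + b·p₂ ≈ (0.861, 0.155, 0.484); φ = arcsin(p_z) ≈ 28.93°, λ = atan2(p_y, p_x) ≈ 10.21°.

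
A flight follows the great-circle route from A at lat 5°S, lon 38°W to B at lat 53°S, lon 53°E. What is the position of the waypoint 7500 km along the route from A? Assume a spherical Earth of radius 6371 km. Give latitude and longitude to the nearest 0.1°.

From cos δ = sin φ₁ sin φ₂ + cos φ₁ cos φ₂ cos Δλ, the central angle is δ ≈ 1.512 rad (86.6°). The total great-circle distance is δ·R ≈ 1.512 × 6371 ≈ 9631 km, so the target fraction is f = 7500/9631 ≈ 0.779.
Interpolate at f ≈ 0.779 with slerp weights a = sin((1−f)δ)/sin δ ≈ 0.329, b = sin(fδ)/sin δ ≈ 0.925.
p = a·p₁ + b·p₂ ≈ (0.593, 0.243, -0.768); φ = arcsin(p_z) ≈ -50.13°, λ = atan2(p_y, p_x) ≈ 22.28°.

≈ lat 50.1°S, lon 22.3°E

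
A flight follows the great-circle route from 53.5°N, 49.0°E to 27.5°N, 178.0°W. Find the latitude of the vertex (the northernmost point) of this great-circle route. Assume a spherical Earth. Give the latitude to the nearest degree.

The great circle lies in the plane with unit normal n̂ = (p₁ × p₂)/|p₁ × p₂|.
Here n̂_z ≈ +0.386; the vertex latitude is φ_max = arccos|n̂_z| ≈ 67.3°.
Check via Clairaut: cos φ_max = |cos φ₁| · sin C = cos(53.5°)·sin(40.4°) ≈ 0.386, again giving ≈ 67.3°.

≈ 67°N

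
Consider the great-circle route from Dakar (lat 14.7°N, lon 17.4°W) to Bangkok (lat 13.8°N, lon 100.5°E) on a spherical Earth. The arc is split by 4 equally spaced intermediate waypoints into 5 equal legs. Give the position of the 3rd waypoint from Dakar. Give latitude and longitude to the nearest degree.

≈ lat 26°N, lon 54°E

Convert each endpoint to a unit vector on the sphere (x = cos φ cos λ, y = cos φ sin λ, z = sin φ).
The central angle between the endpoints is δ = arccos(p₁·p₂) ≈ 1.960 rad (112.3°).
Interpolate at f = 3/5 with slerp weights a = sin((1−f)δ)/sin δ ≈ 0.763, b = sin(fδ)/sin δ ≈ 0.997.
p = a·p₁ + b·p₂ ≈ (0.528, 0.732, 0.432); φ = arcsin(p_z) ≈ 25.56°, λ = atan2(p_y, p_x) ≈ 54.20°.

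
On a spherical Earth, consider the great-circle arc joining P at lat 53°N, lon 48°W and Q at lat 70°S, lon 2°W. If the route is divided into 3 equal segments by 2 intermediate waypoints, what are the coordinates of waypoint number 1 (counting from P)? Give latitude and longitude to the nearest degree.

≈ lat 12°N, lon 36°W

Write both endpoints as unit vectors p₁, p₂ with components (cos φ cos λ, cos φ sin λ, sin φ).
The central angle between the endpoints is δ = arccos(p₁·p₂) ≈ 2.224 rad (127.4°).
Interpolate at f = 1/3 with slerp weights a = sin((1−f)δ)/sin δ ≈ 1.254, b = sin(fδ)/sin δ ≈ 0.850.
p = a·p₁ + b·p₂ ≈ (0.796, -0.571, 0.203); φ = arcsin(p_z) ≈ 11.70°, λ = atan2(p_y, p_x) ≈ -35.67°.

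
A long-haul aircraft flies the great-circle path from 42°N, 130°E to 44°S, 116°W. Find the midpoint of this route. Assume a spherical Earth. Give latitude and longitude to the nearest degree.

≈ 2°S, 174°W

Write both endpoints as unit vectors p₁, p₂ with components (cos φ cos λ, cos φ sin λ, sin φ).
The central angle between the endpoints is δ = arccos(p₁·p₂) ≈ 2.322 rad (133.0°).
Interpolate at f = 1/2 with slerp weights a = sin((1−f)δ)/sin δ ≈ 1.254, b = sin(fδ)/sin δ ≈ 1.254.
p = a·p₁ + b·p₂ ≈ (-0.995, -0.097, -0.032); φ = arcsin(p_z) ≈ -1.84°, λ = atan2(p_y, p_x) ≈ -174.44°.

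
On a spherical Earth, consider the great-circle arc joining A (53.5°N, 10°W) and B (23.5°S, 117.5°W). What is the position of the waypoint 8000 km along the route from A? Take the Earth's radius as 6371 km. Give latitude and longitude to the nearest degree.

Convert each endpoint to a unit vector on the sphere (x = cos φ cos λ, y = cos φ sin λ, z = sin φ).
The central angle between the endpoints is δ = arccos(p₁·p₂) ≈ 2.077 rad (119.0°). The total great-circle distance is δ·R ≈ 2.077 × 6371 ≈ 13230 km, so the target fraction is f = 8000/13230 ≈ 0.605.
Interpolate at f ≈ 0.605 with slerp weights a = sin((1−f)δ)/sin δ ≈ 0.837, b = sin(fδ)/sin δ ≈ 1.087.
p = a·p₁ + b·p₂ ≈ (0.030, -0.971, 0.239); φ = arcsin(p_z) ≈ 13.83°, λ = atan2(p_y, p_x) ≈ -88.24°.

≈ (14°N, 88°W)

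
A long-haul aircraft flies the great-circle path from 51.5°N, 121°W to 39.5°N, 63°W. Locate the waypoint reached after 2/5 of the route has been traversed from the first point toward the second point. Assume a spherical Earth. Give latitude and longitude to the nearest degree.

Convert each endpoint to a unit vector on the sphere (x = cos φ cos λ, y = cos φ sin λ, z = sin φ).
The central angle between the endpoints is δ = arccos(p₁·p₂) ≈ 0.719 rad (41.2°).
Interpolate at f = 2/5 with slerp weights a = sin((1−f)δ)/sin δ ≈ 0.635, b = sin(fδ)/sin δ ≈ 0.431.
p = a·p₁ + b·p₂ ≈ (-0.053, -0.635, 0.771); φ = arcsin(p_z) ≈ 50.43°, λ = atan2(p_y, p_x) ≈ -94.74°.

≈ 50°N, 95°W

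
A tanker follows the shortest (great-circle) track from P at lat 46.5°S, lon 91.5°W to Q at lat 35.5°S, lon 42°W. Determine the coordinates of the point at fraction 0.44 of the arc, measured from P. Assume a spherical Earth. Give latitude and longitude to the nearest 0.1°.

Convert each endpoint to a unit vector on the sphere (x = cos φ cos λ, y = cos φ sin λ, z = sin φ).
The central angle between the endpoints is δ = arccos(p₁·p₂) ≈ 0.668 rad (38.3°).
Interpolate at f = 0.44 with slerp weights a = sin((1−f)δ)/sin δ ≈ 0.590, b = sin(fδ)/sin δ ≈ 0.468.
p = a·p₁ + b·p₂ ≈ (0.272, -0.661, -0.700); φ = arcsin(p_z) ≈ -44.39°, λ = atan2(p_y, p_x) ≈ -67.60°.

≈ lat 44.4°S, lon 67.6°W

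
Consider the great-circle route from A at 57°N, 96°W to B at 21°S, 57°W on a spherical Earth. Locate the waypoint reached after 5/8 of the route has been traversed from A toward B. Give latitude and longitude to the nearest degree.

Convert each endpoint to a unit vector on the sphere (x = cos φ cos λ, y = cos φ sin λ, z = sin φ).
The central angle between the endpoints is δ = arccos(p₁·p₂) ≈ 1.476 rad (84.6°).
Interpolate at f = 5/8 with slerp weights a = sin((1−f)δ)/sin δ ≈ 0.528, b = sin(fδ)/sin δ ≈ 0.801.
p = a·p₁ + b·p₂ ≈ (0.377, -0.913, 0.156); φ = arcsin(p_z) ≈ 8.97°, λ = atan2(p_y, p_x) ≈ -67.56°.

≈ 9°N, 68°W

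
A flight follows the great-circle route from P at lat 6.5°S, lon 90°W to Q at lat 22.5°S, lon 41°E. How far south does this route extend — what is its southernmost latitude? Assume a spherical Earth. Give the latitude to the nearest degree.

The great circle lies in the plane with unit normal n̂ = (p₁ × p₂)/|p₁ × p₂|.
Here n̂_z ≈ +0.835; the vertex latitude is φ_max = arccos|n̂_z| ≈ 33.3°.
Check via Clairaut: cos φ_max = |cos φ₁| · sin C = cos(6.5°)·sin(122.8°) ≈ 0.835, again giving ≈ 33.3°.

≈ 33°S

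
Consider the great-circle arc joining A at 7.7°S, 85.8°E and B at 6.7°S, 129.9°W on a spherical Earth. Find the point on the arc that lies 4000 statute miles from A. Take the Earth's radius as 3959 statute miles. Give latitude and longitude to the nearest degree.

Convert each endpoint to a unit vector on the sphere (x = cos φ cos λ, y = cos φ sin λ, z = sin φ).
The central angle between the endpoints is δ = arccos(p₁·p₂) ≈ 2.471 rad (141.6°). The total great-circle distance is δ·R ≈ 2.471 × 3959 ≈ 9784 mi, so the target fraction is f = 4000/9784 ≈ 0.409.
Interpolate at f ≈ 0.409 with slerp weights a = sin((1−f)δ)/sin δ ≈ 1.600, b = sin(fδ)/sin δ ≈ 1.363.
p = a·p₁ + b·p₂ ≈ (-0.752, 0.542, -0.373); φ = arcsin(p_z) ≈ -21.93°, λ = atan2(p_y, p_x) ≈ 144.21°.

≈ 22°S, 144°E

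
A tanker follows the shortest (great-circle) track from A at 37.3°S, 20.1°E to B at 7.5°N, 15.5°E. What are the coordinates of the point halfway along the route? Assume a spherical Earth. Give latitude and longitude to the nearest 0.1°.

≈ 14.9°S, 17.5°E

The haversine formula gives a central angle δ ≈ 0.786 rad (45.0°) between the endpoints.
Interpolate at f = 1/2 with slerp weights a = sin((1−f)δ)/sin δ ≈ 0.541, b = sin(fδ)/sin δ ≈ 0.541.
p = a·p₁ + b·p₂ ≈ (0.921, 0.291, -0.257); φ = arcsin(p_z) ≈ -14.91°, λ = atan2(p_y, p_x) ≈ 17.55°.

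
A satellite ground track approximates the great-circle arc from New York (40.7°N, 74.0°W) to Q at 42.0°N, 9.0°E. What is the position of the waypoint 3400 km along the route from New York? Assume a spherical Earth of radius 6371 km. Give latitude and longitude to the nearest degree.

Convert each endpoint to a unit vector on the sphere (x = cos φ cos λ, y = cos φ sin λ, z = sin φ).
The central angle between the endpoints is δ = arccos(p₁·p₂) ≈ 1.041 rad (59.7°). The total great-circle distance is δ·R ≈ 1.041 × 6371 ≈ 6635 km, so the target fraction is f = 3400/6635 ≈ 0.512.
Interpolate at f ≈ 0.512 with slerp weights a = sin((1−f)δ)/sin δ ≈ 0.563, b = sin(fδ)/sin δ ≈ 0.589.
p = a·p₁ + b·p₂ ≈ (0.550, -0.342, 0.762); φ = arcsin(p_z) ≈ 49.61°, λ = atan2(p_y, p_x) ≈ -31.86°.

≈ 50°N, 32°W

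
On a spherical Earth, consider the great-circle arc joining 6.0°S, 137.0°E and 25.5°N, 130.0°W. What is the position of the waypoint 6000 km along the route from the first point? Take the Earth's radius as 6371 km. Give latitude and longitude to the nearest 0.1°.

≈ 16.3°N, 173.3°W

Write both endpoints as unit vectors p₁, p₂ with components (cos φ cos λ, cos φ sin λ, sin φ).
The central angle between the endpoints is δ = arccos(p₁·p₂) ≈ 1.663 rad (95.3°). The total great-circle distance is δ·R ≈ 1.663 × 6371 ≈ 10594 km, so the target fraction is f = 6000/10594 ≈ 0.566.
Interpolate at f ≈ 0.566 with slerp weights a = sin((1−f)δ)/sin δ ≈ 0.663, b = sin(fδ)/sin δ ≈ 0.812.
p = a·p₁ + b·p₂ ≈ (-0.953, -0.112, 0.280); φ = arcsin(p_z) ≈ 16.28°, λ = atan2(p_y, p_x) ≈ -173.32°.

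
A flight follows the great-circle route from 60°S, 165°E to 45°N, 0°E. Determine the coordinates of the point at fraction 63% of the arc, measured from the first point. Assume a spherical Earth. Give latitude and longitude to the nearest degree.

Write both endpoints as unit vectors p₁, p₂ with components (cos φ cos λ, cos φ sin λ, sin φ).
The central angle between the endpoints is δ = arccos(p₁·p₂) ≈ 2.837 rad (162.5°).
Interpolate at f = 0.63 with slerp weights a = sin((1−f)δ)/sin δ ≈ 2.889, b = sin(fδ)/sin δ ≈ 3.254.
p = a·p₁ + b·p₂ ≈ (0.905, 0.374, -0.201); φ = arcsin(p_z) ≈ -11.61°, λ = atan2(p_y, p_x) ≈ 22.44°.

≈ 12°S, 22°E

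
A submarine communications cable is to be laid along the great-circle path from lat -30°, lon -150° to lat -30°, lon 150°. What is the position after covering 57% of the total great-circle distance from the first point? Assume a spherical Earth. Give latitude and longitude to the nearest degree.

≈ lat -34°, lon 176°

Write both endpoints as unit vectors p₁, p₂ with components (cos φ cos λ, cos φ sin λ, sin φ).
The central angle between the endpoints is δ = arccos(p₁·p₂) ≈ 0.896 rad (51.3°).
Interpolate at f = 0.57 with slerp weights a = sin((1−f)δ)/sin δ ≈ 0.481, b = sin(fδ)/sin δ ≈ 0.626.
p = a·p₁ + b·p₂ ≈ (-0.830, 0.063, -0.554); φ = arcsin(p_z) ≈ -33.62°, λ = atan2(p_y, p_x) ≈ 175.69°.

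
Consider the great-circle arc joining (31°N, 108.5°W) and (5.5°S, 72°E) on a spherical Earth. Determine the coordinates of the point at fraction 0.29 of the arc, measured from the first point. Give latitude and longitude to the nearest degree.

The haversine formula gives a central angle δ ≈ 2.696 rad (154.5°) between the endpoints.
Interpolate at f = 0.29 with slerp weights a = sin((1−f)δ)/sin δ ≈ 2.187, b = sin(fδ)/sin δ ≈ 1.637.
p = a·p₁ + b·p₂ ≈ (-0.091, -0.228, 0.969); φ = arcsin(p_z) ≈ 75.78°, λ = atan2(p_y, p_x) ≈ -111.82°.

≈ (76°N, 112°W)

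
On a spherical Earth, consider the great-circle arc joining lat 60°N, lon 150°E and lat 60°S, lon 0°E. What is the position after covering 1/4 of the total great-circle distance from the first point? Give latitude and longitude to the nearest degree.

≈ lat 35°N, lon 98°E

From cos δ = sin φ₁ sin φ₂ + cos φ₁ cos φ₂ cos Δλ, the central angle is δ ≈ 2.882 rad (165.1°).
Interpolate at f = 1/4 with slerp weights a = sin((1−f)δ)/sin δ ≈ 3.236, b = sin(fδ)/sin δ ≈ 2.571.
p = a·p₁ + b·p₂ ≈ (-0.116, 0.809, 0.576); φ = arcsin(p_z) ≈ 35.19°, λ = atan2(p_y, p_x) ≈ 98.15°.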